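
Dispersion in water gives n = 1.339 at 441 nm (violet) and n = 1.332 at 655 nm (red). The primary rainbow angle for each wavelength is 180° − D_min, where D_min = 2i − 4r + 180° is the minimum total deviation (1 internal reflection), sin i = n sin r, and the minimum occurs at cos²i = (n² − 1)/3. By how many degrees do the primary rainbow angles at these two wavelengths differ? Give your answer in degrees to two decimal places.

1.01°

At 441 nm (n = 1.339): cos²i = 0.26431 → i = 59.062°, r = 39.834°, D_min = 138.786°, rainbow angle = 41.214°.
At 655 nm (n = 1.332): cos²i = 0.25807 → i = 59.469°, r = 40.290°, D_min = 137.776°, rainbow angle = 42.224°.
Angular width = |41.214° − 42.224°| = 1.010°.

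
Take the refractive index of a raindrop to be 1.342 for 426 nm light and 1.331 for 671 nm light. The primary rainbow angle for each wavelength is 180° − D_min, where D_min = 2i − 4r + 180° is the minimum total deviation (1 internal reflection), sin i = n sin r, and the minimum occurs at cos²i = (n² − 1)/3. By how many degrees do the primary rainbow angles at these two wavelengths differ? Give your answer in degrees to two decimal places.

1.58°

At 426 nm (n = 1.342): cos²i = 0.26699 → i = 58.888°, r = 39.641°, D_min = 139.213°, rainbow angle = 40.787°.
At 671 nm (n = 1.331): cos²i = 0.25719 → i = 59.527°, r = 40.356°, D_min = 137.630°, rainbow angle = 42.370°.
Angular width = |40.787° − 42.370°| = 1.583°.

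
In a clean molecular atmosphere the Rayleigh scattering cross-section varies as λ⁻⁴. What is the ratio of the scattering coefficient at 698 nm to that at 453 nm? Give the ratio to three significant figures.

0.177

Rayleigh scattering ∝ λ⁻⁴, so the ratio of coefficients is the inverse fourth power of the wavelength ratio.
σ(698)/σ(453) = (453/698)⁴ = (0.6490)⁴ = 0.1774.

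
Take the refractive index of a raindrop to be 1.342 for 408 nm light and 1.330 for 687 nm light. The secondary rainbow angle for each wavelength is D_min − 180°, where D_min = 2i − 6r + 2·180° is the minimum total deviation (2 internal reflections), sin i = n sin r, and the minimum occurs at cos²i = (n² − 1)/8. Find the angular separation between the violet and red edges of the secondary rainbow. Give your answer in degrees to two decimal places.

At 408 nm (n = 1.342): cos²i = 0.10012 → i = 71.554°, r = 44.981°, D_min = 233.222°, rainbow angle = 53.222°.
At 687 nm (n = 1.330): cos²i = 0.09611 → i = 71.940°, r = 45.630°, D_min = 230.101°, rainbow angle = 50.101°.
Angular width = |53.222° − 50.101°| = 3.121°.

3.12°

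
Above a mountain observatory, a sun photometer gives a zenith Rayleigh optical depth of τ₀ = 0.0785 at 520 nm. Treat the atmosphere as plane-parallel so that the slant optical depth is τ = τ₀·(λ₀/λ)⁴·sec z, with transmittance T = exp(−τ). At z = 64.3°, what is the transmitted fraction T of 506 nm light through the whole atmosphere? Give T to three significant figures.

sec 64.3° = 2.3060.
τ = 0.0785 × (520/506)⁴ × 2.3060 = 0.0785 × 1.1154 × 2.3060 = 0.2019.
T = exp(−0.2019) = 0.8172.

0.817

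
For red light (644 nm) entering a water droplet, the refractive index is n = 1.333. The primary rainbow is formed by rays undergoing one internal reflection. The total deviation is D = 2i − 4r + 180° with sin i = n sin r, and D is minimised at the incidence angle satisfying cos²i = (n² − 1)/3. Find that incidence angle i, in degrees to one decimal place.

59.4°

cos²i = (1.333² − 1)/3 = (1.77689 − 1)/3 = 0.25896.
cos i = 0.50888, so i = 59.410°.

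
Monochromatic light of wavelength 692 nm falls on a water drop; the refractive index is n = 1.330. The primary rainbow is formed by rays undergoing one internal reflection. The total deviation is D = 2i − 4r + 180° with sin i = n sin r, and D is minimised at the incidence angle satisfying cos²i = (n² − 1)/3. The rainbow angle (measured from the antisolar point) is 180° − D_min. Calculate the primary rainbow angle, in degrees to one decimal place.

cos²i = (1.76890 − 1)/3 = 0.25630; i = arccos(0.50626) = 59.585°.
sin r = sin 59.585°/1.330 = 0.64841; r = 40.422°.
D_min = 2·59.585° − 4·40.422° + 180° = 137.484°.
Rainbow angle = 180° − D_min = 42.516°.

42.5°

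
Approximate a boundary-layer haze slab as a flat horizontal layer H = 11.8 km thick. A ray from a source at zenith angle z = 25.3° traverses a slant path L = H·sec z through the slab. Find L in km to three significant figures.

13.1 km

sec z = 1/cos 25.3° = 1.1061.
L = 11.8 × 1.1061 = 13.052 km.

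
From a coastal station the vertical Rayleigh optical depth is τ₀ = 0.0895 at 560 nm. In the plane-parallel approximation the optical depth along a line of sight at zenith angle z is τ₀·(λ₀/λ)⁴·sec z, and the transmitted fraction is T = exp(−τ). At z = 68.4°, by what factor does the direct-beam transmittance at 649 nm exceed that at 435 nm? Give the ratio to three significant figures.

1.70

Airmass: sec 68.4° = 2.7165.
τ(649 nm) = 0.0895 × (560/649)⁴ × 2.7165 = 0.0895 × 0.5543 × 2.7165 = 0.1348.
τ(435 nm) = 0.0895 × (560/435)⁴ × 2.7165 = 0.0895 × 2.7466 × 2.7165 = 0.6678.
T(649)/T(435) = exp(τ_B − τ_A) = exp(0.5330) = 1.7040.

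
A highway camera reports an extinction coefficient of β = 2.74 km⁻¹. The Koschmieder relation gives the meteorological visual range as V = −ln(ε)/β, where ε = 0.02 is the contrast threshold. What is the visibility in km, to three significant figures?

1.43 km

V = −ln(0.02) / 2.74 = 3.912 / 2.74 = 1.4277 km.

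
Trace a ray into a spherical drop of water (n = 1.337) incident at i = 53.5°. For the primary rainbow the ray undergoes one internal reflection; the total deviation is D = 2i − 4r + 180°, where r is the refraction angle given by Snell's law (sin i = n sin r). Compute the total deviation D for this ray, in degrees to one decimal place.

139.2°

sin r = sin 53.5° / 1.337 = 0.8039/1.337 = 0.6012; r = 36.96°.
D = 2·53.5° − 4·36.96° + 180° = 107.00° − 147.83° + 180° = 139.17°.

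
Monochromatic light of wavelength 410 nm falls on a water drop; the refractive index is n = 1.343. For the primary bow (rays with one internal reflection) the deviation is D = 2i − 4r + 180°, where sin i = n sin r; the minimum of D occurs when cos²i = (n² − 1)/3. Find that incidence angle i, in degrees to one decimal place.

58.8°

cos²i = (1.343² − 1)/3 = (1.80365 − 1)/3 = 0.26788.
cos i = 0.51757, so i = 58.830°.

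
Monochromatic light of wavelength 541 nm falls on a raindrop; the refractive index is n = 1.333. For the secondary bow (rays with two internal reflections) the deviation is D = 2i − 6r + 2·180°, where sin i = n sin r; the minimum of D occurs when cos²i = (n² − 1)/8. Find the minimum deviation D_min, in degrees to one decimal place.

cos²i = (1.77689 − 1)/8 = 0.09711; i = arccos(0.31163) = 71.843°.
sin r = sin 71.843°/1.333 = 0.71283; r = 45.466°.
D_min = 2·71.843° − 6·45.466° + 360° = 230.891°.

230.9°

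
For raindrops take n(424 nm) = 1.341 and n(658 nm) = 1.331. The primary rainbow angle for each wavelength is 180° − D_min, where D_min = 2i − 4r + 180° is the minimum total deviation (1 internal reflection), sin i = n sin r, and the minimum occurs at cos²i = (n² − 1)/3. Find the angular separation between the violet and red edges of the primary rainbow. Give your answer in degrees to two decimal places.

1.44°

At 424 nm (n = 1.341): cos²i = 0.26609 → i = 58.946°, r = 39.705°, D_min = 139.071°, rainbow angle = 40.929°.
At 658 nm (n = 1.331): cos²i = 0.25719 → i = 59.527°, r = 40.356°, D_min = 137.630°, rainbow angle = 42.370°.
Angular width = |40.929° − 42.370°| = 1.441°.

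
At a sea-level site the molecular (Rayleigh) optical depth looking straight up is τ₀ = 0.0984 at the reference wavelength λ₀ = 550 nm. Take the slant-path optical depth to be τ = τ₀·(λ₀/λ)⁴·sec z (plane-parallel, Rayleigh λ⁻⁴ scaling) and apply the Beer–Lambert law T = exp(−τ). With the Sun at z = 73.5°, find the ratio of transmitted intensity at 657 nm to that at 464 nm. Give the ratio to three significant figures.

1.67

Airmass: sec 73.5° = 3.5209.
τ(657 nm) = 0.0984 × (550/657)⁴ × 3.5209 = 0.0984 × 0.4911 × 3.5209 = 0.1702.
τ(464 nm) = 0.0984 × (550/464)⁴ × 3.5209 = 0.0984 × 1.9741 × 3.5209 = 0.6840.
T(657)/T(464) = exp(τ_B − τ_A) = exp(0.5138) = 1.6716.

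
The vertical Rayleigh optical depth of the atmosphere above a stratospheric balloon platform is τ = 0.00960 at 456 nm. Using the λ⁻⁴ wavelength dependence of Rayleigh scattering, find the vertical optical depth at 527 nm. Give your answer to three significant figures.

τ(527 nm) = τ(456 nm) × (456/527)⁴ = 0.00960 × (0.8653)⁴ = 0.00960 × 0.5606 = 0.0054.

0.00538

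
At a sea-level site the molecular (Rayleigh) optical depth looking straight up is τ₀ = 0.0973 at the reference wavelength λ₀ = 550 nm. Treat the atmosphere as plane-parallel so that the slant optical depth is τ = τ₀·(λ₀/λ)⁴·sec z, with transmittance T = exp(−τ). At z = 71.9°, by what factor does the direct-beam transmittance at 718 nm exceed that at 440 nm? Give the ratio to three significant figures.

Airmass: sec 71.9° = 3.2188.
τ(718 nm) = 0.0973 × (550/718)⁴ × 3.2188 = 0.0973 × 0.3443 × 3.2188 = 0.1078.
τ(440 nm) = 0.0973 × (550/440)⁴ × 3.2188 = 0.0973 × 2.4414 × 3.2188 = 0.7646.
T(718)/T(440) = exp(τ_B − τ_A) = exp(0.6568) = 1.9286.

1.93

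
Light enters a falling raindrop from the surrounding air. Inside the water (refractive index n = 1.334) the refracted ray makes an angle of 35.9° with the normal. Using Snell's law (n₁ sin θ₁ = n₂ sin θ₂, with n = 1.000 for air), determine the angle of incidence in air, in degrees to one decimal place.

Snell: sin θ_i = n · sin θ_r = 1.334 × sin 35.9° = 1.334 × 0.5864 = 0.7822.
θ_i = arcsin(0.7822) = 51.46°.

51.5°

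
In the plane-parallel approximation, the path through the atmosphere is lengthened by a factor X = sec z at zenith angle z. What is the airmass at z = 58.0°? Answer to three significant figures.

X = sec z = 1/cos 58.0° = 1/0.5299 = 1.8871.

1.89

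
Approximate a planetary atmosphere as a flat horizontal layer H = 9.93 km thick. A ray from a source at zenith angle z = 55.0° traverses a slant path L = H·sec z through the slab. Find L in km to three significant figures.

17.3 km

sec z = 1/cos 55.0° = 1.7434.
L = 9.93 × 1.7434 = 17.312 km.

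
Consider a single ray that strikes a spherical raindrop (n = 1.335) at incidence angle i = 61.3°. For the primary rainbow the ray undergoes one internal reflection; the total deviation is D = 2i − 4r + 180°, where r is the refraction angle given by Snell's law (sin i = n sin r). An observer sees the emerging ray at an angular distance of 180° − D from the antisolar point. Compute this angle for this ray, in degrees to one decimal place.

41.7°

sin r = sin 61.3° / 1.335 = 0.8771/1.335 = 0.6570; r = 41.07°.
D = 2·61.3° − 4·41.07° + 180° = 122.60° − 164.30° + 180° = 138.30°.
Angle from antisolar point = 180° − D = 41.70°.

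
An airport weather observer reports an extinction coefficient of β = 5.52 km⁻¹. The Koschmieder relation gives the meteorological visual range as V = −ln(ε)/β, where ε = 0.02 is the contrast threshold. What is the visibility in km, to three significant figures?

V = −ln(0.02) / 5.52 = 3.912 / 5.52 = 0.7087 km.

0.709 km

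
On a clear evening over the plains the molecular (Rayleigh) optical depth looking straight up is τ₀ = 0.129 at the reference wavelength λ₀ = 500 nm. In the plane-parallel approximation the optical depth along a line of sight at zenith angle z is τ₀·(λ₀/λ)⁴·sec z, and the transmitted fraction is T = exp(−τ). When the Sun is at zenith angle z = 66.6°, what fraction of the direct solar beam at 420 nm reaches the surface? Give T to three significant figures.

sec 66.6° = 2.5180.
τ = 0.129 × (500/420)⁴ × 2.5180 = 0.129 × 2.0086 × 2.5180 = 0.6524.
T = exp(−0.6524) = 0.5208.

0.521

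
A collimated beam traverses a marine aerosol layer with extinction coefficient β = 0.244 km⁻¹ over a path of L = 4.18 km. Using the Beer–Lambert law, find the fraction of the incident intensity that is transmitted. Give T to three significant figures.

0.361

τ = β·L = 0.244 × 4.18 = 1.0199.
T = exp(−1.0199) = 0.3606.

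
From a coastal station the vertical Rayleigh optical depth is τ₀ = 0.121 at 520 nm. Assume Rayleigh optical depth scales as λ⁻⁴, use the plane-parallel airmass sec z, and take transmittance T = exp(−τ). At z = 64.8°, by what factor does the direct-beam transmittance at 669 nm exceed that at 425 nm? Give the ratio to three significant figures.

1.70

Airmass: sec 64.8° = 2.3486.
τ(669 nm) = 0.121 × (520/669)⁴ × 2.3486 = 0.121 × 0.3650 × 2.3486 = 0.1037.
τ(425 nm) = 0.121 × (520/425)⁴ × 2.3486 = 0.121 × 2.2411 × 2.3486 = 0.6369.
T(669)/T(425) = exp(τ_B − τ_A) = exp(0.5332) = 1.7043.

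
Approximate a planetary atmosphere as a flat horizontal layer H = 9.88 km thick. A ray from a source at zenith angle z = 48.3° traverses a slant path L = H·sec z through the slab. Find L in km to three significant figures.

14.9 km

sec z = 1/cos 48.3° = 1.5032.
L = 9.88 × 1.5032 = 14.852 km.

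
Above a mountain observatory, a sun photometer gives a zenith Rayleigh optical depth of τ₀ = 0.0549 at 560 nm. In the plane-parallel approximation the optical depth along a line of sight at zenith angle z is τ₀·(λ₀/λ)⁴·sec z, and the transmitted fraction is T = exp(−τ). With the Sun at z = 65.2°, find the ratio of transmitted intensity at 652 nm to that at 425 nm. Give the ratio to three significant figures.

1.38

Airmass: sec 65.2° = 2.3841.
τ(652 nm) = 0.0549 × (560/652)⁴ × 2.3841 = 0.0549 × 0.5442 × 2.3841 = 0.0712.
τ(425 nm) = 0.0549 × (560/425)⁴ × 2.3841 = 0.0549 × 3.0144 × 2.3841 = 0.3945.
T(652)/T(425) = exp(τ_B − τ_A) = exp(0.3233) = 1.3817.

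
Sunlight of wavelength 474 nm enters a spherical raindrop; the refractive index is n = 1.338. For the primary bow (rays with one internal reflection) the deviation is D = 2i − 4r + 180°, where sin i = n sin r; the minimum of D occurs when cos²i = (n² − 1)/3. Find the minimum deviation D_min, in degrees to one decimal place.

138.6°

cos²i = (1.79024 − 1)/3 = 0.26341; i = arccos(0.51324) = 59.120°.
sin r = sin 59.120°/1.338 = 0.64144; r = 39.899°.
D_min = 2·59.120° − 4·39.899° + 180° = 138.643°.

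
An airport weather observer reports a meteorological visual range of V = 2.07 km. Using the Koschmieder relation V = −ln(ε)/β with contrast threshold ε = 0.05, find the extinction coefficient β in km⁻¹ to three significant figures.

β = −ln(0.05) / V = 2.996 / 2.07 = 1.4472 km⁻¹.

1.45 km⁻¹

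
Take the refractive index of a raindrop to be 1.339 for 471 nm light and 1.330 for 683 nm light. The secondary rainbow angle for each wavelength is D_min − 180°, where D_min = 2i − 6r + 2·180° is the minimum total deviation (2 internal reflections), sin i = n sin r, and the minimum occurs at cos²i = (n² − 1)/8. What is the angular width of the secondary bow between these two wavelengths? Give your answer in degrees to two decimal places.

2.35°

At 471 nm (n = 1.339): cos²i = 0.09912 → i = 71.650°, r = 45.141°, D_min = 232.451°, rainbow angle = 52.451°.
At 683 nm (n = 1.330): cos²i = 0.09611 → i = 71.940°, r = 45.630°, D_min = 230.101°, rainbow angle = 50.101°.
Angular width = |52.451° − 50.101°| = 2.350°.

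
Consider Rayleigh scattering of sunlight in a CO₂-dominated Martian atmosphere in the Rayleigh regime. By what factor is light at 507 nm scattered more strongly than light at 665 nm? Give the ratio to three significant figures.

2.96

Rayleigh scattering ∝ λ⁻⁴, so the ratio of coefficients is the inverse fourth power of the wavelength ratio.
σ(507)/σ(665) = (665/507)⁴ = (1.3116)⁴ = 2.96.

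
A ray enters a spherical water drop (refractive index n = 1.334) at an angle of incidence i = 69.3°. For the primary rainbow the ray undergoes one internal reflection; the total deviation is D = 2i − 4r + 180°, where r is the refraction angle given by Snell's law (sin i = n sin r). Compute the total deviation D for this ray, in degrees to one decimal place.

sin r = sin 69.3° / 1.334 = 0.9354/1.334 = 0.7012; r = 44.53°.
D = 2·69.3° − 4·44.53° + 180° = 138.60° − 178.10° + 180° = 140.50°.

140.5°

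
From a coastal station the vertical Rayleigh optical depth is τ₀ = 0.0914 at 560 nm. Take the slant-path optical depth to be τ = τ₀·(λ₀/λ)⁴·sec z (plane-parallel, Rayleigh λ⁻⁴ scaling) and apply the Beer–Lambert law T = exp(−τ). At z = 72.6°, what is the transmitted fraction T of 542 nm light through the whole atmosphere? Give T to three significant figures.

sec 72.6° = 3.3440.
τ = 0.0914 × (560/542)⁴ × 3.3440 = 0.0914 × 1.1396 × 3.3440 = 0.3483.
T = exp(−0.3483) = 0.7059.

0.706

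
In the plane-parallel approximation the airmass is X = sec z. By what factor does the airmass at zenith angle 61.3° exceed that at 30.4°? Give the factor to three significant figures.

1.80

X(61.3°)/X(30.4°) = sec 61.3° / sec 30.4° = cos 30.4° / cos 61.3° = 0.8625/0.4802 = 1.7961.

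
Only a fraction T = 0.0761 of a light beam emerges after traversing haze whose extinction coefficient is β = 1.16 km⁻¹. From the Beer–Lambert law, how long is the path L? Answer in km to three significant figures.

2.22 km

Beer–Lambert: T = exp(−βL) ⇒ L = −ln(T)/β = −ln(0.0761)/1.16 = 2.5757/1.16 = 2.22 km.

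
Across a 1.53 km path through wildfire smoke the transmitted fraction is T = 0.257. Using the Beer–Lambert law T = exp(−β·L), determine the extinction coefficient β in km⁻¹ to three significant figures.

Beer–Lambert: T = exp(−βL) ⇒ β = −ln(T)/L = −ln(0.257)/1.53 = 1.3587/1.53 = 0.888 km⁻¹.

0.888 km⁻¹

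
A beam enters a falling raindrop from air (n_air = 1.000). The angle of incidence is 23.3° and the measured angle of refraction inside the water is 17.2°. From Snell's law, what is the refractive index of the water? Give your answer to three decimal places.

1.338

n = sin θ_i / sin θ_r = sin 23.3° / sin 17.2° = 0.3955 / 0.2957 = 1.3376.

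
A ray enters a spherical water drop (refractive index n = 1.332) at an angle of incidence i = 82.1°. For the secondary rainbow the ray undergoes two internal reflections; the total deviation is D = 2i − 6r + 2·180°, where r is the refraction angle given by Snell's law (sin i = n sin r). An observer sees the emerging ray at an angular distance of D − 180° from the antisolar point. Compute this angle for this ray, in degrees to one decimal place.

sin r = sin 82.1° / 1.332 = 0.9905/1.332 = 0.7436; r = 48.04°.
D = 2·82.1° − 6·48.04° + 2·180° = 164.20° − 288.25° + 360° = 235.95°.
Angle from antisolar point = D − 180° = 55.95°.

56.0°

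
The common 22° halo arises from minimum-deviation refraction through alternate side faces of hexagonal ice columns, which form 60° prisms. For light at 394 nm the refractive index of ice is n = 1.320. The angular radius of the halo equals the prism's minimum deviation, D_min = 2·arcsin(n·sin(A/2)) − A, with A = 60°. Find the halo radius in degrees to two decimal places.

22.60°

n·sin(A/2) = 1.320 × sin 30° = 1.320 × 0.5000 = 0.6600.
D_min = 2·arcsin(0.6600) − 60° = 2 × 41.300° − 60° = 22.600°.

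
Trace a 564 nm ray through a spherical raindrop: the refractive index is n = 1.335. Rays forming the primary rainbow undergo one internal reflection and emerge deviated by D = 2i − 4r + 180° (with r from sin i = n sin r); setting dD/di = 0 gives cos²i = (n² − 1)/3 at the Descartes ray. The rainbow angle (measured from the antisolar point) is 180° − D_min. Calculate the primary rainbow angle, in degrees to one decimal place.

41.8°

cos²i = (1.78222 − 1)/3 = 0.26074; i = arccos(0.51063) = 59.294°.
sin r = sin 59.294°/1.335 = 0.64405; r = 40.094°.
D_min = 2·59.294° − 4·40.094° + 180° = 138.212°.
Rainbow angle = 180° − D_min = 41.788°.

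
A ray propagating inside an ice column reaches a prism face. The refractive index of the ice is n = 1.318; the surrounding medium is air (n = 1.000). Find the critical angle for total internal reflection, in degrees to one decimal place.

49.4°

sin θ_c = n_air / n = 1.000 / 1.318 = 0.7587.
θ_c = arcsin(0.7587) = 49.35°.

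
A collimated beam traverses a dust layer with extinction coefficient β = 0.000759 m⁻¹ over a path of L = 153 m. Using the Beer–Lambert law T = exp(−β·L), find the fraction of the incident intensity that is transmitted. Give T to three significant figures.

0.890

τ = β·L = 0.000759 × 153 = 0.1161.
T = exp(−0.1161) = 0.8904.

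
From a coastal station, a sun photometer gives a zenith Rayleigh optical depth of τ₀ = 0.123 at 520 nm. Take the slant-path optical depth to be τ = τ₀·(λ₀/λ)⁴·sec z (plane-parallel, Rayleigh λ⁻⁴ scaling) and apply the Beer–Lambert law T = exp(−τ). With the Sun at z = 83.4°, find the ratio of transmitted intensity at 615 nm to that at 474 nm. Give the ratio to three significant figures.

2.73

Airmass: sec 83.4° = 8.7004.
τ(615 nm) = 0.123 × (520/615)⁴ × 8.7004 = 0.123 × 0.5111 × 8.7004 = 0.5470.
τ(474 nm) = 0.123 × (520/474)⁴ × 8.7004 = 0.123 × 1.4484 × 8.7004 = 1.5500.
T(615)/T(474) = exp(τ_B − τ_A) = exp(1.0031) = 2.7267.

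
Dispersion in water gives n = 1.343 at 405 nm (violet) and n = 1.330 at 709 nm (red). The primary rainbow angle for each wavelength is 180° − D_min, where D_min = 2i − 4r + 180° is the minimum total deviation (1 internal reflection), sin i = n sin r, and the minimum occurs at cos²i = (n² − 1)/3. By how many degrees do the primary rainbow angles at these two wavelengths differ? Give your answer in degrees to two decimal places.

At 405 nm (n = 1.343): cos²i = 0.26788 → i = 58.830°, r = 39.577°, D_min = 139.354°, rainbow angle = 40.646°.
At 709 nm (n = 1.330): cos²i = 0.25630 → i = 59.585°, r = 40.422°, D_min = 137.484°, rainbow angle = 42.516°.
Angular width = |40.646° − 42.516°| = 1.871°.

1.87°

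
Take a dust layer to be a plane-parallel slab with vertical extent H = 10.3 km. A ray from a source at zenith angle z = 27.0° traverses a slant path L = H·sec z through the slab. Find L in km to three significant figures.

11.6 km

sec z = 1/cos 27.0° = 1.1223.
L = 10.3 × 1.1223 = 11.560 km.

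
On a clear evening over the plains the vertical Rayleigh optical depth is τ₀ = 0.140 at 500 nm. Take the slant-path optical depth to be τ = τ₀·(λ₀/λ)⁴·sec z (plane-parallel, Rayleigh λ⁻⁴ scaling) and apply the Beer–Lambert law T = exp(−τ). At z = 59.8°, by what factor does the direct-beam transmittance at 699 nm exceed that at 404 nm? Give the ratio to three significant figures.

1.79

Airmass: sec 59.8° = 1.9880.
τ(699 nm) = 0.140 × (500/699)⁴ × 1.9880 = 0.140 × 0.2618 × 1.9880 = 0.0729.
τ(404 nm) = 0.140 × (500/404)⁴ × 1.9880 = 0.140 × 2.3461 × 1.9880 = 0.6530.
T(699)/T(404) = exp(τ_B − τ_A) = exp(0.5801) = 1.7862.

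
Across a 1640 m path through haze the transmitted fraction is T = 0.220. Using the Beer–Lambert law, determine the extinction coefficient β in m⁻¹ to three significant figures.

Beer–Lambert: T = exp(−βL) ⇒ β = −ln(T)/L = −ln(0.220)/1640 = 1.5141/1640 = 0.0009232 m⁻¹.

0.000923 m⁻¹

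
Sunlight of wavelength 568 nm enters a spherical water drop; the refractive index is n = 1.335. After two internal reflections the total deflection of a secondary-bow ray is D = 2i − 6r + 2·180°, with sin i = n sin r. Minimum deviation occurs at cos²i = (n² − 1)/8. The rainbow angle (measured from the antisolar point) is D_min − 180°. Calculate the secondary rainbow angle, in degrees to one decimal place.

51.4°

cos²i = (1.78222 − 1)/8 = 0.09778; i = arccos(0.31269) = 71.778°.
sin r = sin 71.778°/1.335 = 0.71150; r = 45.357°.
D_min = 2·71.778° − 6·45.357° + 360° = 231.414°.
Rainbow angle = D_min − 180° = 51.414°.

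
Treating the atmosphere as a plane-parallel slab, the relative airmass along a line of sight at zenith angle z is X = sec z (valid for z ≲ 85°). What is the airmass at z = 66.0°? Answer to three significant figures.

2.46

X = sec z = 1/cos 66.0° = 1/0.4067 = 2.4586.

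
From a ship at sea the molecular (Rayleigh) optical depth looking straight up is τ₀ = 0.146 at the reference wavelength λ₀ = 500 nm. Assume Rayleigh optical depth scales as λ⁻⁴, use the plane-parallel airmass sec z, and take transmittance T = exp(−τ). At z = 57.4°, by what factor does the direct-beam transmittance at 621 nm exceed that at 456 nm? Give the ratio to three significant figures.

1.32

Airmass: sec 57.4° = 1.8561.
τ(621 nm) = 0.146 × (500/621)⁴ × 1.8561 = 0.146 × 0.4203 × 1.8561 = 0.1139.
τ(456 nm) = 0.146 × (500/456)⁴ × 1.8561 = 0.146 × 1.4455 × 1.8561 = 0.3917.
T(621)/T(456) = exp(τ_B − τ_A) = exp(0.2778) = 1.3203.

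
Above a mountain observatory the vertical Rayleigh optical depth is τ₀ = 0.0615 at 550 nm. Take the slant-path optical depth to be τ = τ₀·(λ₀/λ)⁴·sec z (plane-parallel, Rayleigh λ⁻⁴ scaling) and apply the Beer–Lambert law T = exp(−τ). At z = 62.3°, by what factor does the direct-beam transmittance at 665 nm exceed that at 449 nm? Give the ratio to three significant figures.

1.27

Airmass: sec 62.3° = 2.1513.
τ(665 nm) = 0.0615 × (550/665)⁴ × 2.1513 = 0.0615 × 0.4679 × 2.1513 = 0.0619.
τ(449 nm) = 0.0615 × (550/449)⁴ × 2.1513 = 0.0615 × 2.2515 × 2.1513 = 0.2979.
T(665)/T(449) = exp(τ_B − τ_A) = exp(0.2360) = 1.2661.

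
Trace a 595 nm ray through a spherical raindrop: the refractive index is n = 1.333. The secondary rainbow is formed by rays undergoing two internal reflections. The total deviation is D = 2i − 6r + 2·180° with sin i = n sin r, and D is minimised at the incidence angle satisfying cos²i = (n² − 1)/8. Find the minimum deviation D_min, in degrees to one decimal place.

cos²i = (1.77689 − 1)/8 = 0.09711; i = arccos(0.31163) = 71.843°.
sin r = sin 71.843°/1.333 = 0.71283; r = 45.466°.
D_min = 2·71.843° − 6·45.466° + 360° = 230.891°.

230.9°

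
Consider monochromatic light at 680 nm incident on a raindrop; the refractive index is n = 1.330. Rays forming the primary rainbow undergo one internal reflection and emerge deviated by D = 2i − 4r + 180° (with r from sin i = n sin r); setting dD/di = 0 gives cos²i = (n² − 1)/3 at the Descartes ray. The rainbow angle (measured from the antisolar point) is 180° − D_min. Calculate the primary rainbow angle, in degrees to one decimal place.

cos²i = (1.76890 − 1)/3 = 0.25630; i = arccos(0.50626) = 59.585°.
sin r = sin 59.585°/1.330 = 0.64841; r = 40.422°.
D_min = 2·59.585° − 4·40.422° + 180° = 137.484°.
Rainbow angle = 180° − D_min = 42.516°.

42.5°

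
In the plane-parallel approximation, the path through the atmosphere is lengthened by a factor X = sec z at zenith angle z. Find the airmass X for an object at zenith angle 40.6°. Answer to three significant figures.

X = sec z = 1/cos 40.6° = 1/0.7593 = 1.3171.

1.32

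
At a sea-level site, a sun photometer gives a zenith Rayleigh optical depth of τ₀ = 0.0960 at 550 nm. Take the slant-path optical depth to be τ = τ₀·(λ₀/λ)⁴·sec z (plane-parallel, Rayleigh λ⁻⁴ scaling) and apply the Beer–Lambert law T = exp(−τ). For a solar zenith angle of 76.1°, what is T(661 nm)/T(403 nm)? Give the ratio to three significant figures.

Airmass: sec 76.1° = 4.1627.
τ(661 nm) = 0.0960 × (550/661)⁴ × 4.1627 = 0.0960 × 0.4793 × 4.1627 = 0.1916.
τ(403 nm) = 0.0960 × (550/403)⁴ × 4.1627 = 0.0960 × 3.4692 × 4.1627 = 1.3864.
T(661)/T(403) = exp(τ_B − τ_A) = exp(1.1948) = 3.3029.

3.30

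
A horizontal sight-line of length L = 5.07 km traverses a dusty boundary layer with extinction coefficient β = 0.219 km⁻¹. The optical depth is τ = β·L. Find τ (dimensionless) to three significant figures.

τ = β·L = 0.219 × 5.07 = 1.1103.

1.11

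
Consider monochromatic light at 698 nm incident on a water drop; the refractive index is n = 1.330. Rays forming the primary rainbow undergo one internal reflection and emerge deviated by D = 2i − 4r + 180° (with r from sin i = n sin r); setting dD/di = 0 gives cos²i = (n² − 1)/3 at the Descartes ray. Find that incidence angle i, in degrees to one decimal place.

cos²i = (1.330² − 1)/3 = (1.76890 − 1)/3 = 0.25630.
cos i = 0.50626, so i = 59.585°.

59.6°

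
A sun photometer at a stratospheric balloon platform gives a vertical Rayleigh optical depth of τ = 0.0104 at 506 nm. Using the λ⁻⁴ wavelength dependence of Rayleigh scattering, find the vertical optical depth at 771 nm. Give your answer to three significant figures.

τ(771 nm) = τ(506 nm) × (506/771)⁴ = 0.0104 × (0.6563)⁴ = 0.0104 × 0.1855 = 0.0019.

0.00193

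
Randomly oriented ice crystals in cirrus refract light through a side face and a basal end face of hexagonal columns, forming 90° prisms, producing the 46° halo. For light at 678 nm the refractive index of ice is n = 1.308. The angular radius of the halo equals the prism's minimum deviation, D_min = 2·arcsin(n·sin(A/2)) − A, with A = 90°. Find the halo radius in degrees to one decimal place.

n·sin(A/2) = 1.308 × sin 45° = 1.308 × 0.7071 = 0.9249.
D_min = 2·arcsin(0.9249) − 90° = 2 × 67.653° − 90° = 45.305°.

45.3°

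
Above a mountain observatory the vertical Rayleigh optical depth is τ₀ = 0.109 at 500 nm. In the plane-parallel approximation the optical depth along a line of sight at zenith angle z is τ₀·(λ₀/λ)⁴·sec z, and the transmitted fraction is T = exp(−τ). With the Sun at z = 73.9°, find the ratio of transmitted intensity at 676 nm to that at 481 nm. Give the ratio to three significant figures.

Airmass: sec 73.9° = 3.6060.
τ(676 nm) = 0.109 × (500/676)⁴ × 3.6060 = 0.109 × 0.2993 × 3.6060 = 0.1176.
τ(481 nm) = 0.109 × (500/481)⁴ × 3.6060 = 0.109 × 1.1676 × 3.6060 = 0.4589.
T(676)/T(481) = exp(τ_B − τ_A) = exp(0.3413) = 1.4068.

1.41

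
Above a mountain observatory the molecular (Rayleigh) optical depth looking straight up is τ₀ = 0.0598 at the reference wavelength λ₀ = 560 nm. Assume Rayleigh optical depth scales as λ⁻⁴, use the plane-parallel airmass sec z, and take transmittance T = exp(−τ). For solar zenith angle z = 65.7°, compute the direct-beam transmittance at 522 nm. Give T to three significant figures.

sec 65.7° = 2.4300.
τ = 0.0598 × (560/522)⁴ × 2.4300 = 0.0598 × 1.3246 × 2.4300 = 0.1925.
T = exp(−0.1925) = 0.8249.

0.825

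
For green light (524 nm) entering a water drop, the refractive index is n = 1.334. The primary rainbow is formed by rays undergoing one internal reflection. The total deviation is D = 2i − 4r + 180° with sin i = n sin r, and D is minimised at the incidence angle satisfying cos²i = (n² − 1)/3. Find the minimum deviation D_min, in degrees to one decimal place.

cos²i = (1.77956 − 1)/3 = 0.25985; i = arccos(0.50976) = 59.352°.
sin r = sin 59.352°/1.334 = 0.64492; r = 40.159°.
D_min = 2·59.352° − 4·40.159° + 180° = 138.067°.

138.1°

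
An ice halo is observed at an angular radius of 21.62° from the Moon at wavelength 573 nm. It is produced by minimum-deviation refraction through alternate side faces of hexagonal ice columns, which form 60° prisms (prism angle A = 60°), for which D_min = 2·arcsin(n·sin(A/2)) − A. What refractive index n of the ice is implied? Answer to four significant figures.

1.307

Rearranging: n = sin((D_min + A)/2) / sin(A/2).
(D_min + A)/2 = (21.62° + 60°)/2 = 40.810°.
n = sin 40.810° / sin 30° = 0.6536 / 0.5000 = 1.3071.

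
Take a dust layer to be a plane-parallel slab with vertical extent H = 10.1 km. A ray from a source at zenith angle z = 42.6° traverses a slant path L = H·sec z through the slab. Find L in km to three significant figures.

13.7 km

sec z = 1/cos 42.6° = 1.3585.
L = 10.1 × 1.3585 = 13.721 km.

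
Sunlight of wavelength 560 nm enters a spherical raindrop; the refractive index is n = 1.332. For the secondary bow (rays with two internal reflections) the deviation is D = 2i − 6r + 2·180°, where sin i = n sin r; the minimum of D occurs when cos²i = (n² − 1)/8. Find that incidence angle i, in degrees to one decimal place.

71.9°

cos²i = (1.332² − 1)/8 = (1.77422 − 1)/8 = 0.09678.
cos i = 0.31109, so i = 71.875°.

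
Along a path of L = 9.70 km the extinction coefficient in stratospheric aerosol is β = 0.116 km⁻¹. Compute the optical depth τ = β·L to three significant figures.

1.13

τ = β·L = 0.116 × 9.70 = 1.1252.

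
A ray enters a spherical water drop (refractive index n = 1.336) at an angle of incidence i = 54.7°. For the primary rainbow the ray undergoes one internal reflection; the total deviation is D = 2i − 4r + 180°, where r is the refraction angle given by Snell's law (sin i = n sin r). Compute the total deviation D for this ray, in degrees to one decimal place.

138.8°

sin r = sin 54.7° / 1.336 = 0.8161/1.336 = 0.6109; r = 37.65°.
D = 2·54.7° − 4·37.65° + 180° = 109.40° − 150.61° + 180° = 138.79°.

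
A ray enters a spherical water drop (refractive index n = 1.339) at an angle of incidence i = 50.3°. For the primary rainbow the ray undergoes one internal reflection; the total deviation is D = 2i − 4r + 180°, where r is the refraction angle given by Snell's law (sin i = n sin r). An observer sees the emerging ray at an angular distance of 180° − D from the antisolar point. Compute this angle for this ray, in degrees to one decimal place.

sin r = sin 50.3° / 1.339 = 0.7694/1.339 = 0.5746; r = 35.07°.
D = 2·50.3° − 4·35.07° + 180° = 100.60° − 140.29° + 180° = 140.31°.
Angle from antisolar point = 180° − D = 39.69°.

39.7°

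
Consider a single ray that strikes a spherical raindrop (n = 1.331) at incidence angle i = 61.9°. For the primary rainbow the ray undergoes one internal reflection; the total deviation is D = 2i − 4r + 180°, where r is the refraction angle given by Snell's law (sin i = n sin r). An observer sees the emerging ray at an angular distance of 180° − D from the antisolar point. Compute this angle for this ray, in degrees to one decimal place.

42.2°

sin r = sin 61.9° / 1.331 = 0.8821/1.331 = 0.6628; r = 41.51°.
D = 2·61.9° − 4·41.51° + 180° = 123.80° − 166.04° + 180° = 137.76°.
Angle from antisolar point = 180° − D = 42.24°.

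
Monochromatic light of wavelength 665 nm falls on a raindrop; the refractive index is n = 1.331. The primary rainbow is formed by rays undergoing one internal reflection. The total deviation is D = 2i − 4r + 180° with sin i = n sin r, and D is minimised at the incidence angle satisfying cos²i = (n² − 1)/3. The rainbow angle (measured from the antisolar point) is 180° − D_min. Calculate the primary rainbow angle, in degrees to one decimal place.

42.4°

cos²i = (1.77156 − 1)/3 = 0.25719; i = arccos(0.50714) = 59.527°.
sin r = sin 59.527°/1.331 = 0.64753; r = 40.356°.
D_min = 2·59.527° − 4·40.356° + 180° = 137.630°.
Rainbow angle = 180° − D_min = 42.370°.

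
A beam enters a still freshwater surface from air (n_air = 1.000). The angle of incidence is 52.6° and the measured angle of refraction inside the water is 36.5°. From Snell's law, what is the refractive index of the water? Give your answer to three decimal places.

1.336

n = sin θ_i / sin θ_r = sin 52.6° / sin 36.5° = 0.7944 / 0.5948 = 1.3355.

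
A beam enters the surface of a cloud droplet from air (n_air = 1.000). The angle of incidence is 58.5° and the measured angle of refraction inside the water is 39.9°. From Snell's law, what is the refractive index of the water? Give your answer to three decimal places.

1.329

n = sin θ_i / sin θ_r = sin 58.5° / sin 39.9° = 0.8526 / 0.6414 = 1.3292.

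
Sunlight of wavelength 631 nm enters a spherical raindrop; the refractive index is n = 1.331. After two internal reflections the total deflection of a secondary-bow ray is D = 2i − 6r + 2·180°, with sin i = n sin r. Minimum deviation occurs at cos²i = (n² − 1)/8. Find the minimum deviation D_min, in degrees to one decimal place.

230.4°

cos²i = (1.77156 − 1)/8 = 0.09645; i = arccos(0.31056) = 71.907°.
sin r = sin 71.907°/1.331 = 0.71417; r = 45.575°.
D_min = 2·71.907° − 6·45.575° + 360° = 230.365°.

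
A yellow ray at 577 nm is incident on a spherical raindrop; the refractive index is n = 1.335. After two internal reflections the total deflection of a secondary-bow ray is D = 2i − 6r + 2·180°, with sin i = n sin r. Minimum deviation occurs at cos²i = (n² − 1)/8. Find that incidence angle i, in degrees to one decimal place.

71.8°

cos²i = (1.335² − 1)/8 = (1.78222 − 1)/8 = 0.09778.
cos i = 0.31269, so i = 71.778°.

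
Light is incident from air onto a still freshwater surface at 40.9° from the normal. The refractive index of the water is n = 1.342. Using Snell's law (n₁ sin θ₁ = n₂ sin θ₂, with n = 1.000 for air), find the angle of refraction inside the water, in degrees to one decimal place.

Snell: sin θ_r = sin θ_i / n = sin 40.9° / 1.342 = 0.6547 / 1.342 = 0.4879.
θ_r = arcsin(0.4879) = 29.20°.

29.2°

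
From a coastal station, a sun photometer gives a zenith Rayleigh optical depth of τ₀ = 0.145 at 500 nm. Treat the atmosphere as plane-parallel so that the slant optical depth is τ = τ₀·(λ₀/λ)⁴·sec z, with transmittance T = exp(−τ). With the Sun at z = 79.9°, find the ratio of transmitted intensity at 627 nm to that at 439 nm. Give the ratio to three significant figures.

Airmass: sec 79.9° = 5.7023.
τ(627 nm) = 0.145 × (500/627)⁴ × 5.7023 = 0.145 × 0.4044 × 5.7023 = 0.3344.
τ(439 nm) = 0.145 × (500/439)⁴ × 5.7023 = 0.145 × 1.6828 × 5.7023 = 1.3914.
T(627)/T(439) = exp(τ_B − τ_A) = exp(1.0570) = 2.8777.

2.88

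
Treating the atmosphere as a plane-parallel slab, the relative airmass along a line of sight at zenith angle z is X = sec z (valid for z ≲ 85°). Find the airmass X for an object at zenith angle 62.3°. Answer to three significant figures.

X = sec z = 1/cos 62.3° = 1/0.4648 = 2.1513.

2.15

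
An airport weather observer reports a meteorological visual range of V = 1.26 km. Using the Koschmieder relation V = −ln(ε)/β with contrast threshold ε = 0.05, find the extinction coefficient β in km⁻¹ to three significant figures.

β = −ln(0.05) / V = 2.996 / 1.26 = 2.3776 km⁻¹.

2.38 km⁻¹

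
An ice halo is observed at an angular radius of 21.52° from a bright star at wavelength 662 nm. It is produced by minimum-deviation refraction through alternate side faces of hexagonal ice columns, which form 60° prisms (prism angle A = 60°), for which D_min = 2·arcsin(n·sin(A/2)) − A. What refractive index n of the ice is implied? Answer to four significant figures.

1.306

Rearranging: n = sin((D_min + A)/2) / sin(A/2).
(D_min + A)/2 = (21.52° + 60°)/2 = 40.760°.
n = sin 40.760° / sin 30° = 0.6529 / 0.5000 = 1.3058.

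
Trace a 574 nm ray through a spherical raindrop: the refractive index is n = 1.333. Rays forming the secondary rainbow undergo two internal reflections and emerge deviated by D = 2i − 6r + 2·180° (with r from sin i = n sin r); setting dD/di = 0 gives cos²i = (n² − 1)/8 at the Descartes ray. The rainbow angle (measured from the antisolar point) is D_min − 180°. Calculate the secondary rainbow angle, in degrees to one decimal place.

cos²i = (1.77689 − 1)/8 = 0.09711; i = arccos(0.31163) = 71.843°.
sin r = sin 71.843°/1.333 = 0.71283; r = 45.466°.
D_min = 2·71.843° − 6·45.466° + 360° = 230.891°.
Rainbow angle = D_min − 180° = 50.891°.

50.9°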